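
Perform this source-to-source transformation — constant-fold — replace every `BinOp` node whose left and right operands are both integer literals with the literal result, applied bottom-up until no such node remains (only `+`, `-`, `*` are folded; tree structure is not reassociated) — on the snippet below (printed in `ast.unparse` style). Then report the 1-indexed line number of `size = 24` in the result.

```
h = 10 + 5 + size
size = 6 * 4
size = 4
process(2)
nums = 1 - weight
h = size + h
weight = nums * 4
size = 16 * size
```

Transformed code:
h = 15 + size
size = 24
size = 4
process(2)
nums = 1 - weight
h = size + h
weight = nums * 4
size = 16 * size

2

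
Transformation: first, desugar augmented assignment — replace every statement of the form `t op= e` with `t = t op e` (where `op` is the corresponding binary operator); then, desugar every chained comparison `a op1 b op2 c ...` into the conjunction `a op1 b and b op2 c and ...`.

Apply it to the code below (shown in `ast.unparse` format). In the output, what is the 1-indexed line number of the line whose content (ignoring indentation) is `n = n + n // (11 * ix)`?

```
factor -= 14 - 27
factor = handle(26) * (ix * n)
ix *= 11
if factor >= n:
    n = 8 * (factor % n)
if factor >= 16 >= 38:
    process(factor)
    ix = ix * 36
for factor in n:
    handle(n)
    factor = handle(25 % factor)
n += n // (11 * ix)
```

Transformed code:
factor = factor - (14 - 27)
factor = handle(26) * (ix * n)
ix = ix * 11
if factor >= n:
    n = 8 * (factor % n)
if factor >= 16 and 16 >= 38:
    process(factor)
    ix = ix * 36
for factor in n:
    handle(n)
    factor = handle(25 % factor)
n = n + n // (11 * ix)

12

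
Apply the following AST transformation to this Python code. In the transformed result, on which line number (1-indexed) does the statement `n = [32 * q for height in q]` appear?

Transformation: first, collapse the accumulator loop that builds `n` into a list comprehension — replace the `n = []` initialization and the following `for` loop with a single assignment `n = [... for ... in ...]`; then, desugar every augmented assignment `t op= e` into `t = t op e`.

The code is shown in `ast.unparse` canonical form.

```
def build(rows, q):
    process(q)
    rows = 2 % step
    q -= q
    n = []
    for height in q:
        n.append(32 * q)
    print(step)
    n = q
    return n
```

5

Transformed code:
def build(rows, q):
    process(q)
    rows = 2 % step
    q = q - q
    n = [32 * q for height in q]
    print(step)
    n = q
    return n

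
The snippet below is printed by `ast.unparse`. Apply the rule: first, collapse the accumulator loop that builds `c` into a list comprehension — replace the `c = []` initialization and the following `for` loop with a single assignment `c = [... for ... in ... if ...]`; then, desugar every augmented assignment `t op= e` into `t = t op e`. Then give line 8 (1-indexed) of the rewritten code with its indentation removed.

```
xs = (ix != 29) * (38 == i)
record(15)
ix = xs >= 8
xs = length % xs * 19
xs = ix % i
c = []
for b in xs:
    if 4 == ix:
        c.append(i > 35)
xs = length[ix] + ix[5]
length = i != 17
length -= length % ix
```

length = i != 17

Transformed code:
xs = (ix != 29) * (38 == i)
record(15)
ix = xs >= 8
xs = length % xs * 19
xs = ix % i
c = [i > 35 for b in xs if 4 == ix]
xs = length[ix] + ix[5]
length = i != 17
length = length - length % ix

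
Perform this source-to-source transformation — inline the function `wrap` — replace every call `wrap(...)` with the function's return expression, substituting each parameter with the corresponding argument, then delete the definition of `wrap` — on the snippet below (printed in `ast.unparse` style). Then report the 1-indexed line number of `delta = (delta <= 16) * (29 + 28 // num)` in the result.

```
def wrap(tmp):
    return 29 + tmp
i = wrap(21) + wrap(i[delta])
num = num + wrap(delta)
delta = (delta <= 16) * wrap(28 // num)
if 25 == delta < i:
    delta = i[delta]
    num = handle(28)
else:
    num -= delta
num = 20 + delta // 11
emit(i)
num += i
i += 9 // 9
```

Transformed code:
i = 29 + 21 + (29 + i[delta])
num = num + (29 + delta)
delta = (delta <= 16) * (29 + 28 // num)
if 25 == delta < i:
    delta = i[delta]
    num = handle(28)
else:
    num -= delta
num = 20 + delta // 11
emit(i)
num += i
i += 9 // 9

3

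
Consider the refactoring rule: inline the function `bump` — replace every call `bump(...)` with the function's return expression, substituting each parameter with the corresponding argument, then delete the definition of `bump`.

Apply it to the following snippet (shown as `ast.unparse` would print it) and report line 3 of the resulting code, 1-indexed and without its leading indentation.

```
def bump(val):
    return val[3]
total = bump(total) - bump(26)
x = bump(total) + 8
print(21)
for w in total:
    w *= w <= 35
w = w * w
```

Transformed code:
total = total[3] - 26[3]
x = total[3] + 8
print(21)
for w in total:
    w *= w <= 35
w = w * w

print(21)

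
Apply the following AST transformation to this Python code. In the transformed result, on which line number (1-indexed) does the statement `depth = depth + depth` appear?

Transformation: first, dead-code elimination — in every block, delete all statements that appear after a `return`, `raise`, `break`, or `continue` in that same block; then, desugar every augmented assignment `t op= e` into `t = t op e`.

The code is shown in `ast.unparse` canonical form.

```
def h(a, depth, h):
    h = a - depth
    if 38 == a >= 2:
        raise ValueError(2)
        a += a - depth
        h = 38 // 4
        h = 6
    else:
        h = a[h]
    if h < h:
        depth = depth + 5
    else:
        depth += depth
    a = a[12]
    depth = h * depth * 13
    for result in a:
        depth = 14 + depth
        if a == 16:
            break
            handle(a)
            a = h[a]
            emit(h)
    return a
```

10

Transformed code:
def h(a, depth, h):
    h = a - depth
    if 38 == a >= 2:
        raise ValueError(2)
    else:
        h = a[h]
    if h < h:
        depth = depth + 5
    else:
        depth = depth + depth
    a = a[12]
    depth = h * depth * 13
    for result in a:
        depth = 14 + depth
        if a == 16:
            break
    return a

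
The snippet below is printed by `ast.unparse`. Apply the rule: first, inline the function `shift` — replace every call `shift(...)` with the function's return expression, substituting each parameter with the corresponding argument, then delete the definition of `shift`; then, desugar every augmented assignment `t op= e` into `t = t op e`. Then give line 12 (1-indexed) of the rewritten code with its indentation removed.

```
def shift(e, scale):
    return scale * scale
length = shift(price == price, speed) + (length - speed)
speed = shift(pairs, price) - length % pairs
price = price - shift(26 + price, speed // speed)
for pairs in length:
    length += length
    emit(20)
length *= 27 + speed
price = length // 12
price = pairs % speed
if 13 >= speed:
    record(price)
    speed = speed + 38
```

speed = speed + 38

Transformed code:
length = speed * speed + (length - speed)
speed = price * price - length % pairs
price = price - speed // speed * (speed // speed)
for pairs in length:
    length = length + length
    emit(20)
length = length * (27 + speed)
price = length // 12
price = pairs % speed
if 13 >= speed:
    record(price)
    speed = speed + 38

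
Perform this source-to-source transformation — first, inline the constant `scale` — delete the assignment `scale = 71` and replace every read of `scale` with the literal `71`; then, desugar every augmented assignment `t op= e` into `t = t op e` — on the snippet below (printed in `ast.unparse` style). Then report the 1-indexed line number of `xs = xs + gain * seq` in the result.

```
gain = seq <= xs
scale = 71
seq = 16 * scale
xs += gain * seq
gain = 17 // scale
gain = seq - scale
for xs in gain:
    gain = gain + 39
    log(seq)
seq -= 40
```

Transformed code:
gain = seq <= xs
seq = 16 * 71
xs = xs + gain * seq
gain = 17 // 71
gain = seq - 71
for xs in gain:
    gain = gain + 39
    log(seq)
seq = seq - 40

3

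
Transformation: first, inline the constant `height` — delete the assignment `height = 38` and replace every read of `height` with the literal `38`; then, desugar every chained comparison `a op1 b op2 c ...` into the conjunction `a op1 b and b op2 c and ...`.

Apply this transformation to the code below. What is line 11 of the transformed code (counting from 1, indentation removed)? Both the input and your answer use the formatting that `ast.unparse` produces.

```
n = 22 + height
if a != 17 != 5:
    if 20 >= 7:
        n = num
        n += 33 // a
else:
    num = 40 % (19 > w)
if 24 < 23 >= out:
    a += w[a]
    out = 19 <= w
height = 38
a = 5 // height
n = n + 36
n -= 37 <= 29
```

Transformed code:
n = 22 + 38
if a != 17 and 17 != 5:
    if 20 >= 7:
        n = num
        n += 33 // a
else:
    num = 40 % (19 > w)
if 24 < 23 and 23 >= out:
    a += w[a]
    out = 19 <= w
a = 5 // 38
n = n + 36
n -= 37 <= 29

a = 5 // 38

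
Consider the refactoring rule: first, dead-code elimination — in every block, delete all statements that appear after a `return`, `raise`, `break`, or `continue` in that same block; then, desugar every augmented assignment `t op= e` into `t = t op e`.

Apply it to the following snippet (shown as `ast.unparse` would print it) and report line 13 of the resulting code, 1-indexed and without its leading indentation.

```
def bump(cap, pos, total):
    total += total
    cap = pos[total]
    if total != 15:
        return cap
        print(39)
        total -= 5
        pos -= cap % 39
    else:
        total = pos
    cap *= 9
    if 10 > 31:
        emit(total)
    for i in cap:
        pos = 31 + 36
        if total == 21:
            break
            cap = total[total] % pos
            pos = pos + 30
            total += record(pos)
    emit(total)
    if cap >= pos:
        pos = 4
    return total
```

if total == 21:

Transformed code:
def bump(cap, pos, total):
    total = total + total
    cap = pos[total]
    if total != 15:
        return cap
    else:
        total = pos
    cap = cap * 9
    if 10 > 31:
        emit(total)
    for i in cap:
        pos = 31 + 36
        if total == 21:
            break
    emit(total)
    if cap >= pos:
        pos = 4
    return total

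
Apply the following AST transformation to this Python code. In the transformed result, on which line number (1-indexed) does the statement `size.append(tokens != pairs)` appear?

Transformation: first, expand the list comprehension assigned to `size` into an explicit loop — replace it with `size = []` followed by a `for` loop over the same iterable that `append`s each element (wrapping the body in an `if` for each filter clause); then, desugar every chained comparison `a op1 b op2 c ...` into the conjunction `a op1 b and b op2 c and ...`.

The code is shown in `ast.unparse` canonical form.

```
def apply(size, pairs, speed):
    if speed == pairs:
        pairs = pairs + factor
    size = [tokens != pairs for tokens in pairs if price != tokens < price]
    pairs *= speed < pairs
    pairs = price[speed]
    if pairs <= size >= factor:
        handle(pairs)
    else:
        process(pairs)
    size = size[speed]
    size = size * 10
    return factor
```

7

Transformed code:
def apply(size, pairs, speed):
    if speed == pairs:
        pairs = pairs + factor
    size = []
    for tokens in pairs:
        if price != tokens and tokens < price:
            size.append(tokens != pairs)
    pairs *= speed < pairs
    pairs = price[speed]
    if pairs <= size and size >= factor:
        handle(pairs)
    else:
        process(pairs)
    size = size[speed]
    size = size * 10
    return factor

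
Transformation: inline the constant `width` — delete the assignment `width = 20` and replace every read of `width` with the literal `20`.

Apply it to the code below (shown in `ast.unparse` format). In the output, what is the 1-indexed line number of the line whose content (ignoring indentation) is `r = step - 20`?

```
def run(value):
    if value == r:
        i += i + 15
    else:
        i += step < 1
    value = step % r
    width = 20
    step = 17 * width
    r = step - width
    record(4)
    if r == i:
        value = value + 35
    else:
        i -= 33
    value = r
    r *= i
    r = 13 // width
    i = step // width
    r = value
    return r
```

8

Transformed code:
def run(value):
    if value == r:
        i += i + 15
    else:
        i += step < 1
    value = step % r
    step = 17 * 20
    r = step - 20
    record(4)
    if r == i:
        value = value + 35
    else:
        i -= 33
    value = r
    r *= i
    r = 13 // 20
    i = step // 20
    r = value
    return r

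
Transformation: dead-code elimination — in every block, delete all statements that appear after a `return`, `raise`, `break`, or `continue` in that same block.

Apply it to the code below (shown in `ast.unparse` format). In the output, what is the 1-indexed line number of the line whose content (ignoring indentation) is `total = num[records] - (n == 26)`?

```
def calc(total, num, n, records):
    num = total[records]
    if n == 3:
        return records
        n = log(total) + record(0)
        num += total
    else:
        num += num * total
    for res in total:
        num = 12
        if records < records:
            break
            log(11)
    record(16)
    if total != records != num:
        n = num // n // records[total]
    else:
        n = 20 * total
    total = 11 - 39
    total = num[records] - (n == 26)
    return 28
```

17

Transformed code:
def calc(total, num, n, records):
    num = total[records]
    if n == 3:
        return records
    else:
        num += num * total
    for res in total:
        num = 12
        if records < records:
            break
    record(16)
    if total != records != num:
        n = num // n // records[total]
    else:
        n = 20 * total
    total = 11 - 39
    total = num[records] - (n == 26)
    return 28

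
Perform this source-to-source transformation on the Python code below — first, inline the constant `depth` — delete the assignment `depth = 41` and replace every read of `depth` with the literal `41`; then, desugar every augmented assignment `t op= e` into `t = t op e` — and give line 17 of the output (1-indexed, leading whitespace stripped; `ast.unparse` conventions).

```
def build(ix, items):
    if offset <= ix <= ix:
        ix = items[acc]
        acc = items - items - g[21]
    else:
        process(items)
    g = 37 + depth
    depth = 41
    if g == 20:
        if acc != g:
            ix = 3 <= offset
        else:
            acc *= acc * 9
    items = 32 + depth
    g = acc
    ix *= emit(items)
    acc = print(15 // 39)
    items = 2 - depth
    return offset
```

Transformed code:
def build(ix, items):
    if offset <= ix <= ix:
        ix = items[acc]
        acc = items - items - g[21]
    else:
        process(items)
    g = 37 + 41
    if g == 20:
        if acc != g:
            ix = 3 <= offset
        else:
            acc = acc * (acc * 9)
    items = 32 + 41
    g = acc
    ix = ix * emit(items)
    acc = print(15 // 39)
    items = 2 - 41
    return offset

items = 2 - 41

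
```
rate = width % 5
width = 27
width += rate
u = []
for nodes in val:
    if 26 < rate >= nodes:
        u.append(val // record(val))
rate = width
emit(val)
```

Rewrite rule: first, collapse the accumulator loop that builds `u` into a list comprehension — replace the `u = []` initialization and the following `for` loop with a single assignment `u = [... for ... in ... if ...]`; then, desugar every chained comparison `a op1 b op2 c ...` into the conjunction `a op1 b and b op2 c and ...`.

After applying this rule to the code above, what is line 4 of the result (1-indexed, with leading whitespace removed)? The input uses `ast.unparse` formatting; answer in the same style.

u = [val // record(val) for nodes in val if 26 < rate and rate >= nodes]

Transformed code:
rate = width % 5
width = 27
width += rate
u = [val // record(val) for nodes in val if 26 < rate and rate >= nodes]
rate = width
emit(val)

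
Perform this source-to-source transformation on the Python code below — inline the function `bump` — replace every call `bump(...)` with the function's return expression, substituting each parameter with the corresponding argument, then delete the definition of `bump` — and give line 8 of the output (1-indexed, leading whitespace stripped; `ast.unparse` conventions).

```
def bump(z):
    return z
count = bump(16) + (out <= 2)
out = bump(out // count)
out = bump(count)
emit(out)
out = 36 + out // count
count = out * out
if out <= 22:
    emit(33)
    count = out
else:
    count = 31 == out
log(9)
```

emit(33)

Transformed code:
count = 16 + (out <= 2)
out = out // count
out = count
emit(out)
out = 36 + out // count
count = out * out
if out <= 22:
    emit(33)
    count = out
else:
    count = 31 == out
log(9)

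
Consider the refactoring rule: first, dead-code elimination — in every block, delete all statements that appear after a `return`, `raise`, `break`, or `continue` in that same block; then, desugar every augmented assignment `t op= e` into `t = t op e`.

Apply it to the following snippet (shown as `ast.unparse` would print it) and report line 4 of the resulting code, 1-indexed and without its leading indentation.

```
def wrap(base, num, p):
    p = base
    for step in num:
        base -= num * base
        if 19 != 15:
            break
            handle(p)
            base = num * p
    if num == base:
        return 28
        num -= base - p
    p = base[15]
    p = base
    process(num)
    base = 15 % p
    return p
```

Transformed code:
def wrap(base, num, p):
    p = base
    for step in num:
        base = base - num * base
        if 19 != 15:
            break
    if num == base:
        return 28
    p = base[15]
    p = base
    process(num)
    base = 15 % p
    return p

base = base - num * base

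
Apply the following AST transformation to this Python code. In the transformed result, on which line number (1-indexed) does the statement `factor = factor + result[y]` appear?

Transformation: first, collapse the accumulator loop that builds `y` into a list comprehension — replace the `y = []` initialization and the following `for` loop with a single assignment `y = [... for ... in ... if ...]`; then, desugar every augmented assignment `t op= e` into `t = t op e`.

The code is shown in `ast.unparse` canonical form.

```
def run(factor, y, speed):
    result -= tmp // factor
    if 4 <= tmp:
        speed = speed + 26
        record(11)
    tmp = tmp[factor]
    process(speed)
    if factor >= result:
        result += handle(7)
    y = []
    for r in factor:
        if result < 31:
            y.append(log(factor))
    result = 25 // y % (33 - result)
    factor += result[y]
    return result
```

Transformed code:
def run(factor, y, speed):
    result = result - tmp // factor
    if 4 <= tmp:
        speed = speed + 26
        record(11)
    tmp = tmp[factor]
    process(speed)
    if factor >= result:
        result = result + handle(7)
    y = [log(factor) for r in factor if result < 31]
    result = 25 // y % (33 - result)
    factor = factor + result[y]
    return result

12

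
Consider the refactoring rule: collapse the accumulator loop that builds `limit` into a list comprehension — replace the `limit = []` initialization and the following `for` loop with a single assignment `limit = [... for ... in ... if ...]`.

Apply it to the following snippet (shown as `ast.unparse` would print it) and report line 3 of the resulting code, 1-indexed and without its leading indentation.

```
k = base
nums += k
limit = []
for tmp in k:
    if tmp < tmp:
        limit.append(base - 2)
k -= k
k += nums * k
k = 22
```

limit = [base - 2 for tmp in k if tmp < tmp]

Transformed code:
k = base
nums += k
limit = [base - 2 for tmp in k if tmp < tmp]
k -= k
k += nums * k
k = 22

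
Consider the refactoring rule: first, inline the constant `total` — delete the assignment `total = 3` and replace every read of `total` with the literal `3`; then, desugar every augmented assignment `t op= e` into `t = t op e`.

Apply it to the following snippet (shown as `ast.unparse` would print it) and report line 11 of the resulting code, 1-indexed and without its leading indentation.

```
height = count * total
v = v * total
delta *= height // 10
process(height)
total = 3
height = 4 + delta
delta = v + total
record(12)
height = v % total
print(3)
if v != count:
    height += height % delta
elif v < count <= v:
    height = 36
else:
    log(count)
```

height = height + height % delta

Transformed code:
height = count * 3
v = v * 3
delta = delta * (height // 10)
process(height)
height = 4 + delta
delta = v + 3
record(12)
height = v % 3
print(3)
if v != count:
    height = height + height % delta
elif v < count <= v:
    height = 36
else:
    log(count)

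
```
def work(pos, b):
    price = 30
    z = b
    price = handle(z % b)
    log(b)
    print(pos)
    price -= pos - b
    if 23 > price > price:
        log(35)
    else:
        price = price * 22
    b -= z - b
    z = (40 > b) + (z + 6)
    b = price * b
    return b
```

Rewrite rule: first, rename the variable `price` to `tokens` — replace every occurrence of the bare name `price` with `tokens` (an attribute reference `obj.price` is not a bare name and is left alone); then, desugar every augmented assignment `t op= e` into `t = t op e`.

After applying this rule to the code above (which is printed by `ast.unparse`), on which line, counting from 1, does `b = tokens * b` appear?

14

Transformed code:
def work(pos, b):
    tokens = 30
    z = b
    tokens = handle(z % b)
    log(b)
    print(pos)
    tokens = tokens - (pos - b)
    if 23 > tokens > tokens:
        log(35)
    else:
        tokens = tokens * 22
    b = b - (z - b)
    z = (40 > b) + (z + 6)
    b = tokens * b
    return b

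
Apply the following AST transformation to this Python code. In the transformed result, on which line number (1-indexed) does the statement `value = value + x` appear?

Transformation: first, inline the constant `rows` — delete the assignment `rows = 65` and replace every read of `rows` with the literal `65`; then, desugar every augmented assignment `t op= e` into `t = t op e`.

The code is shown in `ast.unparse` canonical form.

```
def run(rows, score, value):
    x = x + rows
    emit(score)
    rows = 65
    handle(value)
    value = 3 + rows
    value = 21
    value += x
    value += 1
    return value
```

7

Transformed code:
def run(rows, score, value):
    x = x + 65
    emit(score)
    handle(value)
    value = 3 + 65
    value = 21
    value = value + x
    value = value + 1
    return value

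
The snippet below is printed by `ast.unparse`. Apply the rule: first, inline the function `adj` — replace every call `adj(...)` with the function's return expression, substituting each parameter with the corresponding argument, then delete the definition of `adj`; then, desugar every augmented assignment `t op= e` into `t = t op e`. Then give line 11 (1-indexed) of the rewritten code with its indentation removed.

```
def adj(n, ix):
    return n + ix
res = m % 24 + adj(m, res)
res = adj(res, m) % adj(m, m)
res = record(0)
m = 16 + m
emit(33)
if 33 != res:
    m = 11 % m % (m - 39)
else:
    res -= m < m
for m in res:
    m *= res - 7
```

Transformed code:
res = m % 24 + (m + res)
res = (res + m) % (m + m)
res = record(0)
m = 16 + m
emit(33)
if 33 != res:
    m = 11 % m % (m - 39)
else:
    res = res - (m < m)
for m in res:
    m = m * (res - 7)

m = m * (res - 7)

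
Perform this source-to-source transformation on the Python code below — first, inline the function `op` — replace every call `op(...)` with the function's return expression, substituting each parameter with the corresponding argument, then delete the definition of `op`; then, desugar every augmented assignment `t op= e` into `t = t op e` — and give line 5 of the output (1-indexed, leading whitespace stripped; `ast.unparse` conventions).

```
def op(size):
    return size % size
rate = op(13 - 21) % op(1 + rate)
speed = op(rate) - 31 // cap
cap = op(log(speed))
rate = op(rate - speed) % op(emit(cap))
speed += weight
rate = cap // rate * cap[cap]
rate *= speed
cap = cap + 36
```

speed = speed + weight

Transformed code:
rate = (13 - 21) % (13 - 21) % ((1 + rate) % (1 + rate))
speed = rate % rate - 31 // cap
cap = log(speed) % log(speed)
rate = (rate - speed) % (rate - speed) % (emit(cap) % emit(cap))
speed = speed + weight
rate = cap // rate * cap[cap]
rate = rate * speed
cap = cap + 36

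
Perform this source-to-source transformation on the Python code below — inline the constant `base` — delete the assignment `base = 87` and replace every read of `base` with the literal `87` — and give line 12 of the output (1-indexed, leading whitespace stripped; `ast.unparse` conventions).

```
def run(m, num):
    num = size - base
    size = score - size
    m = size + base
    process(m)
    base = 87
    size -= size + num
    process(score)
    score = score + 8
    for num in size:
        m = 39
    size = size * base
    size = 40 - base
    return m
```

size = 40 - 87

Transformed code:
def run(m, num):
    num = size - 87
    size = score - size
    m = size + 87
    process(m)
    size -= size + num
    process(score)
    score = score + 8
    for num in size:
        m = 39
    size = size * 87
    size = 40 - 87
    return m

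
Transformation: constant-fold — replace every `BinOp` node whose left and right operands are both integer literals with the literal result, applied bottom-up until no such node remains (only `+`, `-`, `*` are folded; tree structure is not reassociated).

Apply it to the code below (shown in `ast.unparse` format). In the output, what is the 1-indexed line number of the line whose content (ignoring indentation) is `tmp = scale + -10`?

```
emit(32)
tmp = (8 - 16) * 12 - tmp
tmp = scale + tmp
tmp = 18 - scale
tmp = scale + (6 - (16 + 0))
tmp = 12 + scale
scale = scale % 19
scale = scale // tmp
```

Transformed code:
emit(32)
tmp = -96 - tmp
tmp = scale + tmp
tmp = 18 - scale
tmp = scale + -10
tmp = 12 + scale
scale = scale % 19
scale = scale // tmp

5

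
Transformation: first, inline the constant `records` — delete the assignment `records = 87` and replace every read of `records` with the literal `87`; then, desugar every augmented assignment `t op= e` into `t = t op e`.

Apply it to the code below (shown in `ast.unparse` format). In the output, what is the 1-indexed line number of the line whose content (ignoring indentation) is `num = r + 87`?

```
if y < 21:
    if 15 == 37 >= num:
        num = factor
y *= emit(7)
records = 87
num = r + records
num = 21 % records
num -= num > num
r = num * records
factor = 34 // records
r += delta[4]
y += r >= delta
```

5

Transformed code:
if y < 21:
    if 15 == 37 >= num:
        num = factor
y = y * emit(7)
num = r + 87
num = 21 % 87
num = num - (num > num)
r = num * 87
factor = 34 // 87
r = r + delta[4]
y = y + (r >= delta)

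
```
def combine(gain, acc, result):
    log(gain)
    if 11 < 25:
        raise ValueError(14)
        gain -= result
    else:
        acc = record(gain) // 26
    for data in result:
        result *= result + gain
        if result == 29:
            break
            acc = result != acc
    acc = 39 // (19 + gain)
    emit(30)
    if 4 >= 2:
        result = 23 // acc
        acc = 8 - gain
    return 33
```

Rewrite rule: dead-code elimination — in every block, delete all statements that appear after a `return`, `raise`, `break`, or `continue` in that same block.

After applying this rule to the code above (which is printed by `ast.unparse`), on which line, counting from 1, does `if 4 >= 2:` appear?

Transformed code:
def combine(gain, acc, result):
    log(gain)
    if 11 < 25:
        raise ValueError(14)
    else:
        acc = record(gain) // 26
    for data in result:
        result *= result + gain
        if result == 29:
            break
    acc = 39 // (19 + gain)
    emit(30)
    if 4 >= 2:
        result = 23 // acc
        acc = 8 - gain
    return 33

13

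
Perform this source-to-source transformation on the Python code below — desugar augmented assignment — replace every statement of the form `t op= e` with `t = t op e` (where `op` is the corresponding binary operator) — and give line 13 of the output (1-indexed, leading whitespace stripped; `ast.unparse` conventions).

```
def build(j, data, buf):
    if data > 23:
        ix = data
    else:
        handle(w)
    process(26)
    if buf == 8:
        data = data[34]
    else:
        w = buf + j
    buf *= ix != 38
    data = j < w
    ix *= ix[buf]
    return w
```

ix = ix * ix[buf]

Transformed code:
def build(j, data, buf):
    if data > 23:
        ix = data
    else:
        handle(w)
    process(26)
    if buf == 8:
        data = data[34]
    else:
        w = buf + j
    buf = buf * (ix != 38)
    data = j < w
    ix = ix * ix[buf]
    return w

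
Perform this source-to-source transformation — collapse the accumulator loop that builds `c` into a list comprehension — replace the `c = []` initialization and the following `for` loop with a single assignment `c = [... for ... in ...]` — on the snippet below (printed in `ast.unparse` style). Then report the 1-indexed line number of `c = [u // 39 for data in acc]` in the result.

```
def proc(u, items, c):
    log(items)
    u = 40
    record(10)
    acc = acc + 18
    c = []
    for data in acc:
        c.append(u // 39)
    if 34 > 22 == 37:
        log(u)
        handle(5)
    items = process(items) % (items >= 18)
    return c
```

6

Transformed code:
def proc(u, items, c):
    log(items)
    u = 40
    record(10)
    acc = acc + 18
    c = [u // 39 for data in acc]
    if 34 > 22 == 37:
        log(u)
        handle(5)
    items = process(items) % (items >= 18)
    return c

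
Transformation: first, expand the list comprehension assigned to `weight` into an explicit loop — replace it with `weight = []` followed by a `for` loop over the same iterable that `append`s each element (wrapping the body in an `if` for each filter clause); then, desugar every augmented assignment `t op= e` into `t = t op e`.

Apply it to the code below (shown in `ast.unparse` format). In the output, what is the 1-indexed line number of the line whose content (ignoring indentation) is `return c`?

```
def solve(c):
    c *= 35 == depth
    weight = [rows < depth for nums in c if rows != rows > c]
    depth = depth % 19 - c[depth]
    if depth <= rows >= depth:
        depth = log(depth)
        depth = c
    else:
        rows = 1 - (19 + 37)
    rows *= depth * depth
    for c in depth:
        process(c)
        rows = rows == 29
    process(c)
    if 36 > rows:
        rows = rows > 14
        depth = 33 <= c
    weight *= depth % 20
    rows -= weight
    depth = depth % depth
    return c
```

Transformed code:
def solve(c):
    c = c * (35 == depth)
    weight = []
    for nums in c:
        if rows != rows > c:
            weight.append(rows < depth)
    depth = depth % 19 - c[depth]
    if depth <= rows >= depth:
        depth = log(depth)
        depth = c
    else:
        rows = 1 - (19 + 37)
    rows = rows * (depth * depth)
    for c in depth:
        process(c)
        rows = rows == 29
    process(c)
    if 36 > rows:
        rows = rows > 14
        depth = 33 <= c
    weight = weight * (depth % 20)
    rows = rows - weight
    depth = depth % depth
    return c

24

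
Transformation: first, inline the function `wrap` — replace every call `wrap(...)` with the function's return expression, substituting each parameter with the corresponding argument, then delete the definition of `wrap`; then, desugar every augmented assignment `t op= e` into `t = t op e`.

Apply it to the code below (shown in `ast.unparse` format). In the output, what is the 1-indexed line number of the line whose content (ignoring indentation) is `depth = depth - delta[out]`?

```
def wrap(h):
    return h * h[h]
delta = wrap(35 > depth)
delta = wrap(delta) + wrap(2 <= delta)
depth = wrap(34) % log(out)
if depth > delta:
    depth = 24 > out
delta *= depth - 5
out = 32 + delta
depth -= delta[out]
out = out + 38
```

Transformed code:
delta = (35 > depth) * (35 > depth)[35 > depth]
delta = delta * delta[delta] + (2 <= delta) * (2 <= delta)[2 <= delta]
depth = 34 * 34[34] % log(out)
if depth > delta:
    depth = 24 > out
delta = delta * (depth - 5)
out = 32 + delta
depth = depth - delta[out]
out = out + 38

8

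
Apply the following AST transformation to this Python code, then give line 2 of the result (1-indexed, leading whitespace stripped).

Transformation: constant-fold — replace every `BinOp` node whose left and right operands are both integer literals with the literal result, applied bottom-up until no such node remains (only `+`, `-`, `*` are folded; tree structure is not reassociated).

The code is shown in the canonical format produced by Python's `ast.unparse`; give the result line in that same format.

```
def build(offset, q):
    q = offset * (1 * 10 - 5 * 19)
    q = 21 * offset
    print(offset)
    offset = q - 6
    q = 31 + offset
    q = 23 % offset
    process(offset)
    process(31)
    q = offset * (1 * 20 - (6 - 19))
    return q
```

q = offset * -85

Transformed code:
def build(offset, q):
    q = offset * -85
    q = 21 * offset
    print(offset)
    offset = q - 6
    q = 31 + offset
    q = 23 % offset
    process(offset)
    process(31)
    q = offset * 33
    return q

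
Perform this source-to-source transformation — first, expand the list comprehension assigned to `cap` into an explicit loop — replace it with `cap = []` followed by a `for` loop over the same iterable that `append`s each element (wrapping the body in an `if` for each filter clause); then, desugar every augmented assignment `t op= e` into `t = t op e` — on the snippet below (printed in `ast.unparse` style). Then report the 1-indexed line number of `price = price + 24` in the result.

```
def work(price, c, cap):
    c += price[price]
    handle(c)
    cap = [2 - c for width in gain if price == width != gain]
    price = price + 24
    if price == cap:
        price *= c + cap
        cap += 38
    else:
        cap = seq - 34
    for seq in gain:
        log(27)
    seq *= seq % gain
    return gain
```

Transformed code:
def work(price, c, cap):
    c = c + price[price]
    handle(c)
    cap = []
    for width in gain:
        if price == width != gain:
            cap.append(2 - c)
    price = price + 24
    if price == cap:
        price = price * (c + cap)
        cap = cap + 38
    else:
        cap = seq - 34
    for seq in gain:
        log(27)
    seq = seq * (seq % gain)
    return gain

8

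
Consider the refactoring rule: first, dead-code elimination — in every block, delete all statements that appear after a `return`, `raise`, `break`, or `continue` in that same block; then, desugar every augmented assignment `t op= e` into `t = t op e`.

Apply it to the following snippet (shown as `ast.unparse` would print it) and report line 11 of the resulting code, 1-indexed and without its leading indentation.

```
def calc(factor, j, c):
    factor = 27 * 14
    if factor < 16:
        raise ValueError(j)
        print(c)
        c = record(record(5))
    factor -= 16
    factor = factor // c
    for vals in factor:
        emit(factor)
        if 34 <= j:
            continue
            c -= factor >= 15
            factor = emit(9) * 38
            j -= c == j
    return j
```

return j

Transformed code:
def calc(factor, j, c):
    factor = 27 * 14
    if factor < 16:
        raise ValueError(j)
    factor = factor - 16
    factor = factor // c
    for vals in factor:
        emit(factor)
        if 34 <= j:
            continue
    return j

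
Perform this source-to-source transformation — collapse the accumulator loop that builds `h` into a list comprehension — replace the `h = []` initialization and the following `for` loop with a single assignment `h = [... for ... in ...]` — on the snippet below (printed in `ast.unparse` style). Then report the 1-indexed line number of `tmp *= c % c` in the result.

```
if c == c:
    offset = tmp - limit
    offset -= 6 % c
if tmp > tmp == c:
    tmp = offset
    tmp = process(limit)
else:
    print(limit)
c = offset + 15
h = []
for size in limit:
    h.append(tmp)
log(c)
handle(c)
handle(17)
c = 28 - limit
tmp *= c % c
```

Transformed code:
if c == c:
    offset = tmp - limit
    offset -= 6 % c
if tmp > tmp == c:
    tmp = offset
    tmp = process(limit)
else:
    print(limit)
c = offset + 15
h = [tmp for size in limit]
log(c)
handle(c)
handle(17)
c = 28 - limit
tmp *= c % c

15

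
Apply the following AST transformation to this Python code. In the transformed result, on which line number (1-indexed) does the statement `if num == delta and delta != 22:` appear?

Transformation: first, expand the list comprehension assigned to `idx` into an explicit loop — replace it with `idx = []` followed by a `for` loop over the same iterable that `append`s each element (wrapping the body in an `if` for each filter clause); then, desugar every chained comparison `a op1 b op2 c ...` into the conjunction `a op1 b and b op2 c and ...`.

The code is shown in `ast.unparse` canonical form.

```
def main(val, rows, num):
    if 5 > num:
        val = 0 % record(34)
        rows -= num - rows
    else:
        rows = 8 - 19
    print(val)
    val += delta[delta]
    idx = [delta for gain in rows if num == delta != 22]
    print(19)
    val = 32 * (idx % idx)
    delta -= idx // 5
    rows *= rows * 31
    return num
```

Transformed code:
def main(val, rows, num):
    if 5 > num:
        val = 0 % record(34)
        rows -= num - rows
    else:
        rows = 8 - 19
    print(val)
    val += delta[delta]
    idx = []
    for gain in rows:
        if num == delta and delta != 22:
            idx.append(delta)
    print(19)
    val = 32 * (idx % idx)
    delta -= idx // 5
    rows *= rows * 31
    return num

11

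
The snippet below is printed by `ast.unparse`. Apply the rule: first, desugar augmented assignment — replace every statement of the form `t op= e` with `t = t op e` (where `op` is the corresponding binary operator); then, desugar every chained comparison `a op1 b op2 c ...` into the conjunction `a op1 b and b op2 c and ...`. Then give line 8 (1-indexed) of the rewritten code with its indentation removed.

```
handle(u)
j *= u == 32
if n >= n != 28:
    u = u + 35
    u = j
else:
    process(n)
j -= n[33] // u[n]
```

j = j - n[33] // u[n]

Transformed code:
handle(u)
j = j * (u == 32)
if n >= n and n != 28:
    u = u + 35
    u = j
else:
    process(n)
j = j - n[33] // u[n]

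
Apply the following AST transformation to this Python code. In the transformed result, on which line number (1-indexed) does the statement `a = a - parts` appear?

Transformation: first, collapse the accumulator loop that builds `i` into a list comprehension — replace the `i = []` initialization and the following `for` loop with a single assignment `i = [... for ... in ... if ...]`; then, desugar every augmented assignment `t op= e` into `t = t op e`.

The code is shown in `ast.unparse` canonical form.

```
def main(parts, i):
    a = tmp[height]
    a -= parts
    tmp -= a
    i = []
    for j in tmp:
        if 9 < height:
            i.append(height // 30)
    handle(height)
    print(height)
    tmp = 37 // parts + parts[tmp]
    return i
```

Transformed code:
def main(parts, i):
    a = tmp[height]
    a = a - parts
    tmp = tmp - a
    i = [height // 30 for j in tmp if 9 < height]
    handle(height)
    print(height)
    tmp = 37 // parts + parts[tmp]
    return i

3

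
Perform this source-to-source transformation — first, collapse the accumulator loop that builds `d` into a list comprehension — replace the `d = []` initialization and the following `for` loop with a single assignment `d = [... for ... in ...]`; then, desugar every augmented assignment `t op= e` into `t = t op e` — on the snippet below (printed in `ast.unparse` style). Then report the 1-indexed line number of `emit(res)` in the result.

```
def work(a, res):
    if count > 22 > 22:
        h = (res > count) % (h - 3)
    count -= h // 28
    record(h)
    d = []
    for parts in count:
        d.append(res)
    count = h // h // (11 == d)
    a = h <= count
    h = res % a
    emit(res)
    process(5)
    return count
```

10

Transformed code:
def work(a, res):
    if count > 22 > 22:
        h = (res > count) % (h - 3)
    count = count - h // 28
    record(h)
    d = [res for parts in count]
    count = h // h // (11 == d)
    a = h <= count
    h = res % a
    emit(res)
    process(5)
    return count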